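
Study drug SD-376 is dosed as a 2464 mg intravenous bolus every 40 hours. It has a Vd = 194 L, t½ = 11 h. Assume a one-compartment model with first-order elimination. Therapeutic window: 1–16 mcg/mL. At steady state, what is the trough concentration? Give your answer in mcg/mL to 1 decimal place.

1.1 mcg/mL

Over one 40-h interval, 40/11 ≈ 3.6364 half-lives elapse, leaving f ≈ 0.0804 of each dose.
Accumulation ratio R = 1/(1 − f) ≈ 1/0.9196 ≈ 1.0874.
Each bolus raises the concentration by D/Vd = 2464/194 ≈ 12.701 mcg/mL.
Cmax,ss = C₀/(1 − f) ≈ 12.701/0.9196 ≈ 13.811 mcg/mL.
Steady-state trough Cmin,ss = Cmax,ss·f ≈ 13.811 × 0.0804 ≈ 1.110 mcg/mL.
Trough 1.1 mcg/mL vs MEC 1 mcg/mL: adequate.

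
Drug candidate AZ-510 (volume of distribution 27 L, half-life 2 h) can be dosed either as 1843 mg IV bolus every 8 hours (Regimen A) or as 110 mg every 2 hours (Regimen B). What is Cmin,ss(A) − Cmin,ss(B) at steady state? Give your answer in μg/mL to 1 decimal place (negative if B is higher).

Regimen A: f = (1/2)^(8/2) ≈ 0.0625; Cmin,ss = (1843/27)·f/(1−f) ≈ 4.551 μg/mL.
Regimen B: f = (1/2)^(2/2) ≈ 0.5000; Cmin,ss = (110/27)·f/(1−f) ≈ 4.074 μg/mL.
Difference ≈ 4.551 − 4.074 ≈ 0.477 μg/mL.

0.5 μg/mL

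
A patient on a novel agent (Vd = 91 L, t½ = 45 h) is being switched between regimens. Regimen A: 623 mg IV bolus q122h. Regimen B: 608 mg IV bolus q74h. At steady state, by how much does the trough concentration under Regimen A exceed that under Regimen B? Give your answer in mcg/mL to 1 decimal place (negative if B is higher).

-1.9 mcg/mL

Regimen A: f = (1/2)^(122/45) ≈ 0.1527; Cmin,ss = (623/91)·f/(1−f) ≈ 1.234 mcg/mL.
Regimen B: f = (1/2)^(74/45) ≈ 0.3199; Cmin,ss = (608/91)·f/(1−f) ≈ 3.143 mcg/mL.
Difference ≈ 1.234 − 3.143 ≈ -1.909 mcg/mL.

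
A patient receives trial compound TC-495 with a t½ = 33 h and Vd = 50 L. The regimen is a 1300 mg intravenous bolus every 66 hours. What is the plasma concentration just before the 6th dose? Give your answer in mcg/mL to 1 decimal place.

f = (1/2)^(τ/t½) = (1/2)^(66/33) ≈ 0.2500.
C₀ = D/Vd = 1300/50 ≈ 26.000 mcg/mL.
Before the 6th dose, 5 doses have been given. Superposition: Cmin = C₀·(f + f² + … + f^5).
≈ 26.000 × (0.2500 + 0.0625 + 0.0156 + 0.0039 + 0.0010) ≈ 26.000 × 0.3330 ≈ 8.658 mcg/mL.

8.7 mcg/mL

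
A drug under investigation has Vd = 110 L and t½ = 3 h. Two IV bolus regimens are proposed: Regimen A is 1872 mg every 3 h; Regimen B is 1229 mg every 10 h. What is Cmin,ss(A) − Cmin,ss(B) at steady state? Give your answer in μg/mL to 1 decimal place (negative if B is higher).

15.8 μg/mL

Regimen A: f = (1/2)^(3/3) ≈ 0.5000; Cmin,ss = (1872/110)·f/(1−f) ≈ 17.018 μg/mL.
Regimen B: f = (1/2)^(10/3) ≈ 0.0992; Cmin,ss = (1229/110)·f/(1−f) ≈ 1.230 μg/mL.
Difference ≈ 17.018 − 1.230 ≈ 15.788 μg/mL.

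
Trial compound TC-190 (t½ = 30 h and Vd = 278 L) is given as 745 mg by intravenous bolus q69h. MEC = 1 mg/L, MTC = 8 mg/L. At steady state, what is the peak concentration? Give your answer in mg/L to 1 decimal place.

3.4 mg/L

τ/t½ = 69/30 ≈ 2.3, so fraction remaining f = (1/2)^(69/30) ≈ 0.2031.
At steady state, accumulation factor R = 1/(1 − e^(−kτ)) ≈ 1.2549.
Each bolus raises the concentration by D/Vd = 745/278 ≈ 2.680 mg/L.
Cmax,ss = C₀/(1 − f) ≈ 2.680/0.7969 ≈ 3.363 mg/L.
Peak 3.4 mg/L vs MTC 8 mg/L: below toxic threshold.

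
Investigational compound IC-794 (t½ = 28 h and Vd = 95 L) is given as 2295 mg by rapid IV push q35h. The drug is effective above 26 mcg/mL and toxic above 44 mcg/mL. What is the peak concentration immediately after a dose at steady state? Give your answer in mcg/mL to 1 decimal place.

τ/t½ = 35/28 ≈ 1.25, so fraction remaining f = (1/2)^(35/28) ≈ 0.4204.
At steady state, accumulation factor R = 1/(1 − e^(−kτ)) ≈ 1.7253.
Single-dose peak C₀ = D/Vd = 2295/95 ≈ 24.158 mcg/mL.
Steady-state peak Cmax,ss = C₀·R ≈ 24.158 × 1.7253 ≈ 41.680 mcg/mL.
Peak 41.7 mcg/mL vs MTC 44 mcg/mL: below toxic threshold.

41.7 mcg/mL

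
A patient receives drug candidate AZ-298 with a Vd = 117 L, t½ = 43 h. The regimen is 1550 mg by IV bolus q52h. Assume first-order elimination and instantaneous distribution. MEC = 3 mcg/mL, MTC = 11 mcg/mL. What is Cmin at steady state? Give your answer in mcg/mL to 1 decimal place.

k = ln2/t½ = ln2/43 ≈ 0.016120 h⁻¹; fraction remaining f = e^(−kτ) = e^(−0.016120×52) ≈ 0.4325.
Single-dose peak C₀ = D/Vd = 1550/117 ≈ 13.248 mcg/mL.
Steady-state trough Cmin,ss = C₀·f/(1−f) ≈ 13.248 × 0.4325/0.5675 ≈ 10.096 mcg/mL.
Trough 10.1 mcg/mL vs MEC 3 mcg/mL: adequate.

10.1 mcg/mL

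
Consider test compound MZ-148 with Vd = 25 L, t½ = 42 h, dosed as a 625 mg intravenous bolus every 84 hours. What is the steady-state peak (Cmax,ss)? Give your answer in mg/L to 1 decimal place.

33.3 mg/L

The dosing interval is 2 half-lives, so f = 2^(−2) = 0.25.
Accumulation ratio R = 1/(1 − f) = 1/0.75 = 4/3.
Single-dose peak C₀ = D/Vd = 625/25 = 25 mg/L.
Steady-state peak Cmax,ss = C₀·R = 25 × 4/3 ≈ 33.333 mg/L.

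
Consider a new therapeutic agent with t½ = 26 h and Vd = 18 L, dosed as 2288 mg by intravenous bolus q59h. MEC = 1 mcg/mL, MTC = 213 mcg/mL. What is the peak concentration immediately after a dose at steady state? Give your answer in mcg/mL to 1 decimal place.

160.4 mcg/mL

k = ln2/t½ = ln2/26 ≈ 0.026660 h⁻¹; fraction remaining f = e^(−kτ) = e^(−0.026660×59) ≈ 0.2074.
At steady state, accumulation factor R = 1/(1 − e^(−kτ)) ≈ 1.2617.
Each bolus raises the concentration by D/Vd = 2288/18 ≈ 127.111 mcg/mL.
Steady-state peak Cmax,ss = C₀·R ≈ 127.111 × 1.2617 ≈ 160.376 mcg/mL.
Peak 160.4 mcg/mL vs MTC 213 mcg/mL: below toxic threshold.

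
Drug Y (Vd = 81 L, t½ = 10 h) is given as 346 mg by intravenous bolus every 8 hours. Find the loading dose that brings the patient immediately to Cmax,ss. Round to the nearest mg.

813 mg

f = (1/2)^(8/10) ≈ 0.574349; accumulation ratio R = 1/(1−f) ≈ 2.34934.
Loading dose to hit Cmax,ss on first dose: D_load = D_maint·R ≈ 346 × 2.34934 ≈ 812.87 mg.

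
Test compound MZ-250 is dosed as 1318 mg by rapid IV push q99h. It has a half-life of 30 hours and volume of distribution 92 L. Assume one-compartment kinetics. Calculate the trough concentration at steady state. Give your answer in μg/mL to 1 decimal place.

k = ln2/t½ = ln2/30 ≈ 0.023105 h⁻¹; fraction remaining f = e^(−kτ) = e^(−0.023105×99) ≈ 0.1015.
At steady state, accumulation factor R = 1/(1 − e^(−kτ)) ≈ 1.1130.
Single-dose peak C₀ = D/Vd = 1318/92 ≈ 14.326 μg/mL.
Cmax,ss = C₀/(1 − f) ≈ 14.326/0.8985 ≈ 15.944 μg/mL.
One interval later, Cmin,ss = Cmax,ss·e^(−kτ) ≈ 15.944 × 0.1015 ≈ 1.618 μg/mL.

1.6 μg/mL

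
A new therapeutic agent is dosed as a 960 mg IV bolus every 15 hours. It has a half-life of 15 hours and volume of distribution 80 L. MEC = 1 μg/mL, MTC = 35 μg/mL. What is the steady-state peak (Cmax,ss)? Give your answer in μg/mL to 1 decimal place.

τ = 15 h = 1 half-life, so f = (1/2)^1 = 0.5.
Accumulation ratio R = 1/(1 − f) = 1/0.5 = 2/1.
Single-dose peak C₀ = D/Vd = 960/80 = 12 μg/mL.
Steady-state peak Cmax,ss = C₀·R = 12 × 2/1 ≈ 24.000 μg/mL.
Peak 24.0 μg/mL vs MTC 35 μg/mL: below toxic threshold.

24.0 μg/mL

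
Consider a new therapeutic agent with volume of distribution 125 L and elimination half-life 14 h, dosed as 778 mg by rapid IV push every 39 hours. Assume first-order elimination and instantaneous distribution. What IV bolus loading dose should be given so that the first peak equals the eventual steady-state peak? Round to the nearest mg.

910 mg

f = (1/2)^(39/14) ≈ 0.145016; accumulation ratio R = 1/(1−f) ≈ 1.16961.
Loading dose to hit Cmax,ss on first dose: D_load = D_maint·R ≈ 778 × 1.16961 ≈ 909.96 mg.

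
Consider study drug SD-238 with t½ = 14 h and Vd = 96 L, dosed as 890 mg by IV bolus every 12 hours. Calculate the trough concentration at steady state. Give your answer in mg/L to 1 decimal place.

τ/t½ = 12/14 ≈ 0.85714, so fraction remaining f = (1/2)^(12/14) ≈ 0.5520.
Single-dose peak C₀ = D/Vd = 890/96 ≈ 9.271 mg/L.
Steady-state trough Cmin,ss = C₀·f/(1−f) ≈ 9.271 × 0.5520/0.4480 ≈ 11.423 mg/L.

11.4 mg/L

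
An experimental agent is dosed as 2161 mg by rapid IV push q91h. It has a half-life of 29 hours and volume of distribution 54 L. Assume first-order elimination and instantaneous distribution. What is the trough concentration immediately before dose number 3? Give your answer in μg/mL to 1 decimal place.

f = (1/2)^(τ/t½) = (1/2)^(91/29) ≈ 0.1136.
C₀ = D/Vd = 2161/54 ≈ 40.019 μg/mL.
Before the 3rd dose, 2 doses have been given. Superposition: Cmin = C₀·(f + f²).
≈ 40.019 × (0.1136 + 0.0129) ≈ 40.019 × 0.1265 ≈ 5.062 μg/mL.

5.1 μg/mL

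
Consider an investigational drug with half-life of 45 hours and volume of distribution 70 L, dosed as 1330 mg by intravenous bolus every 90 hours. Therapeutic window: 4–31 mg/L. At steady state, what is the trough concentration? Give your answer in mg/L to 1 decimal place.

6.3 mg/L

The dosing interval is 2 half-lives, so f = 2^(−2) = 0.25.
At steady state, R = 1/(1 − 0.25) = 4/3.
Single-dose peak C₀ = D/Vd = 1330/70 = 19 mg/L.
Steady-state peak Cmax,ss = C₀·R = 19 × 4/3 ≈ 25.333 mg/L.
Steady-state trough Cmin,ss = Cmax,ss·f ≈ 25.333 × 0.25 ≈ 6.333 mg/L.
Trough 6.3 mg/L vs MEC 4 mg/L: adequate.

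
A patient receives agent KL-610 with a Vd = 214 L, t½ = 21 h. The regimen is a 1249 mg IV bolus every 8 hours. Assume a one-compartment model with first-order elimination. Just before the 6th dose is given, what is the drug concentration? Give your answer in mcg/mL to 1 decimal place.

14.2 mcg/mL

f = (1/2)^(τ/t½) = (1/2)^(8/21) ≈ 0.7679.
C₀ = D/Vd = 1249/214 ≈ 5.836 mcg/mL.
Before the 6th dose, 5 doses have been given. Superposition: Cmin = C₀·(f + f² + … + f^5).
≈ 5.836 × (0.7679 + 0.5897 + 0.4528 + 0.3477 + 0.2670) ≈ 5.836 × 2.4251 ≈ 14.153 mcg/mL.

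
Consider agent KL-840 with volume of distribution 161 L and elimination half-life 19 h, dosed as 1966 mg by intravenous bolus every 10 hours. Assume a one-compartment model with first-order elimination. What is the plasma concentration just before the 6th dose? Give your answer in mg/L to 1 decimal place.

23.3 mg/L

f = (1/2)^(τ/t½) = (1/2)^(10/19) ≈ 0.6943.
C₀ = D/Vd = 1966/161 ≈ 12.211 mg/L.
Before the 6th dose, 5 doses have been given. Superposition: Cmin = C₀·(f + f² + … + f^5).
≈ 12.211 × (0.6943 + 0.4821 + 0.3347 + 0.2324 + 0.1613) ≈ 12.211 × 1.9048 ≈ 23.260 mg/L.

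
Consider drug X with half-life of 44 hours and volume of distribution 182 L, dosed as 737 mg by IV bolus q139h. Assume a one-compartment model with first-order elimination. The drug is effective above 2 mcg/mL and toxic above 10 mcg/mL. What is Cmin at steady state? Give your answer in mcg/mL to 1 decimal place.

0.5 mcg/mL

Over one 139-h interval, 139/44 ≈ 3.1591 half-lives elapse, leaving f ≈ 0.1119 of each dose.
Accumulation ratio R = 1/(1 − f) ≈ 1/0.8881 ≈ 1.1260.
Each bolus raises the concentration by D/Vd = 737/182 ≈ 4.049 mcg/mL.
Cmax,ss = C₀/(1 − f) ≈ 4.049/0.8881 ≈ 4.559 mcg/mL.
Steady-state trough Cmin,ss = Cmax,ss·f ≈ 4.559 × 0.1119 ≈ 0.510 mcg/mL.
Trough 0.5 mcg/mL vs MEC 2 mcg/mL: subtherapeutic.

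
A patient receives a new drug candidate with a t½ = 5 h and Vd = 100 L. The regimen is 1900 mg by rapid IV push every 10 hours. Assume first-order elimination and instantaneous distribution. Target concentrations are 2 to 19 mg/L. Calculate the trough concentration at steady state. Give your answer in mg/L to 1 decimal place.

The dosing interval is 2 half-lives, so f = 2^(−2) = 0.25.
Accumulation ratio R = 1/(1 − f) = 1/0.75 = 4/3.
Single-dose peak C₀ = D/Vd = 1900/100 = 19 mg/L.
Steady-state peak Cmax,ss = C₀·R = 19 × 4/3 ≈ 25.333 mg/L.
Steady-state trough Cmin,ss = Cmax,ss·f ≈ 25.333 × 0.25 ≈ 6.333 mg/L.
Trough 6.3 mg/L vs MEC 2 mg/L: adequate.

6.3 mg/L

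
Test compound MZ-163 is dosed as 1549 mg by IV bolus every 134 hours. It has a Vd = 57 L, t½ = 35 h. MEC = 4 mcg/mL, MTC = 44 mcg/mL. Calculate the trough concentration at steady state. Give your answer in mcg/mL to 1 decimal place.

τ/t½ = 134/35 ≈ 3.8286, so fraction remaining f = (1/2)^(134/35) ≈ 0.0704.
At steady state, accumulation factor R = 1/(1 − e^(−kτ)) ≈ 1.0757.
Single-dose peak C₀ = D/Vd = 1549/57 ≈ 27.175 mcg/mL.
Steady-state peak Cmax,ss = C₀·R ≈ 27.175 × 1.0757 ≈ 29.232 mcg/mL.
Steady-state trough Cmin,ss = Cmax,ss·f ≈ 29.232 × 0.0704 ≈ 2.058 mcg/mL.
Trough 2.1 mcg/mL vs MEC 4 mcg/mL: subtherapeutic.

2.1 mcg/mL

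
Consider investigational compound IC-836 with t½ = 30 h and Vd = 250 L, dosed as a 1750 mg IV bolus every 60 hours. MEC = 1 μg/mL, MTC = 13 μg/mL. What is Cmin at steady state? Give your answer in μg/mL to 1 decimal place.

2.3 μg/mL

The dosing interval is 2 half-lives, so f = 2^(−2) = 0.25.
At steady state, R = 1/(1 − 0.25) = 4/3.
Single-dose peak C₀ = D/Vd = 1750/250 = 7 μg/mL.
Steady-state peak Cmax,ss = C₀·R = 7 × 4/3 ≈ 9.333 μg/mL.
Steady-state trough Cmin,ss = Cmax,ss·f ≈ 9.333 × 0.25 ≈ 2.333 μg/mL.
Trough 2.3 μg/mL vs MEC 1 μg/mL: adequate.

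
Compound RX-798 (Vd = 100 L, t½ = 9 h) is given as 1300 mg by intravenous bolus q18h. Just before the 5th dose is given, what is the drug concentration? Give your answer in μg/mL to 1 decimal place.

4.3 μg/mL

f = (1/2)^(τ/t½) = (1/2)^(18/9) ≈ 0.2500.
C₀ = D/Vd = 1300/100 ≈ 13.000 μg/mL.
Before the 5th dose, 4 doses have been given. Superposition: Cmin = C₀·(f + f² + … + f^4).
≈ 13.000 × (0.2500 + 0.0625 + 0.0156 + 0.0039) ≈ 13.000 × 0.3320 ≈ 4.316 μg/mL.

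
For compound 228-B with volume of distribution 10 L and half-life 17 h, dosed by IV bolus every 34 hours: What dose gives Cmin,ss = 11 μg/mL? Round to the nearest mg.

330 mg

τ/t½ = 34/17 ≈ 2, so f = (1/2)^(34/17) ≈ 0.250000.
Cmin,ss = (D/Vd)·f/(1−f), so D = Cmin,ss·Vd·(1−f)/f.
D = 11 × 10 × (1−f)/f ≈ 11 × 10 × 3.00000 ≈ 330.00 mg.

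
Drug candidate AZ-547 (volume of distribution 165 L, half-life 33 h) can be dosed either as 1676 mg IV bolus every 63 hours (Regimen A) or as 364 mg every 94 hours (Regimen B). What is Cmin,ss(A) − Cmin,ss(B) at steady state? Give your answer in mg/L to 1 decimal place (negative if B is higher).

3.3 mg/L

Regimen A: f = (1/2)^(63/33) ≈ 0.2663; Cmin,ss = (1676/165)·f/(1−f) ≈ 3.687 mg/L.
Regimen B: f = (1/2)^(94/33) ≈ 0.1388; Cmin,ss = (364/165)·f/(1−f) ≈ 0.356 mg/L.
Difference ≈ 3.687 − 0.356 ≈ 3.331 mg/L.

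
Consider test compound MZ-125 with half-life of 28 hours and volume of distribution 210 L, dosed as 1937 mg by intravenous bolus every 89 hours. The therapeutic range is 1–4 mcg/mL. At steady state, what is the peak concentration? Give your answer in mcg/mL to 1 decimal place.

10.4 mcg/mL

Over one 89-h interval, 89/28 ≈ 3.1786 half-lives elapse, leaving f ≈ 0.1104 of each dose.
Accumulation ratio R = 1/(1 − f) ≈ 1/0.8896 ≈ 1.1241.
Each bolus raises the concentration by D/Vd = 1937/210 ≈ 9.224 mcg/mL.
Steady-state peak Cmax,ss = C₀·R ≈ 9.224 × 1.1241 ≈ 10.369 mcg/mL.
Peak 10.4 mcg/mL vs MTC 4 mcg/mL: exceeds toxic threshold.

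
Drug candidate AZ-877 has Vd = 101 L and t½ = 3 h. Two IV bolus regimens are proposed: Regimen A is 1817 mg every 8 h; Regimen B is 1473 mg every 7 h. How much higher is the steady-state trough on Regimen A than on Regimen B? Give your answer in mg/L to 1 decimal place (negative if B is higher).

-0.2 mg/L

Regimen A: f = (1/2)^(8/3) ≈ 0.1575; Cmin,ss = (1817/101)·f/(1−f) ≈ 3.363 mg/L.
Regimen B: f = (1/2)^(7/3) ≈ 0.1984; Cmin,ss = (1473/101)·f/(1−f) ≈ 3.610 mg/L.
Difference ≈ 3.363 − 3.610 ≈ -0.247 mg/L.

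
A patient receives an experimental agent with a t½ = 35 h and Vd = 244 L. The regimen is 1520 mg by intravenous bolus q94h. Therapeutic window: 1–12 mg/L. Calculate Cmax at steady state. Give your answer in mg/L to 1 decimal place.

Over one 94-h interval, 94/35 ≈ 2.6857 half-lives elapse, leaving f ≈ 0.1554 of each dose.
Accumulation ratio R = 1/(1 − f) ≈ 1/0.8446 ≈ 1.1840.
Single-dose peak C₀ = D/Vd = 1520/244 ≈ 6.230 mg/L.
Steady-state peak Cmax,ss = C₀·R ≈ 6.230 × 1.1840 ≈ 7.376 mg/L.
Peak 7.4 mg/L vs MTC 12 mg/L: below toxic threshold.

7.4 mg/L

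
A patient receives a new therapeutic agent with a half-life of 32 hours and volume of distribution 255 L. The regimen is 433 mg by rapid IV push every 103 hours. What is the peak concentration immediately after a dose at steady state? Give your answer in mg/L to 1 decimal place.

1.9 mg/L

τ/t½ = 103/32 ≈ 3.2188, so fraction remaining f = (1/2)^(103/32) ≈ 0.1074.
At steady state, accumulation factor R = 1/(1 − e^(−kτ)) ≈ 1.1203.
Each bolus raises the concentration by D/Vd = 433/255 ≈ 1.698 mg/L.
Steady-state peak Cmax,ss = C₀·R ≈ 1.698 × 1.1203 ≈ 1.902 mg/L.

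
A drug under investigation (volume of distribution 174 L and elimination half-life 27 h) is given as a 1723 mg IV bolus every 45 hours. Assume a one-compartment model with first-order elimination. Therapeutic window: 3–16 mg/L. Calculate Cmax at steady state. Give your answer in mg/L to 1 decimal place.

14.5 mg/L

k = ln2/t½ = ln2/27 ≈ 0.025672 h⁻¹; fraction remaining f = e^(−kτ) = e^(−0.025672×45) ≈ 0.3150.
Accumulation ratio R = 1/(1 − f) ≈ 1/0.6850 ≈ 1.4599.
Single-dose peak C₀ = D/Vd = 1723/174 ≈ 9.902 mg/L.
Cmax,ss = C₀/(1 − f) ≈ 9.902/0.6850 ≈ 14.455 mg/L.
Peak 14.5 mg/L vs MTC 16 mg/L: below toxic threshold.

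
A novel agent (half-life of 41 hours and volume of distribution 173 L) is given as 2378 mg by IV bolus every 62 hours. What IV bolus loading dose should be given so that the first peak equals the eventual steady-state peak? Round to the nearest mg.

3662 mg

f = (1/2)^(62/41) ≈ 0.350577; accumulation ratio R = 1/(1−f) ≈ 1.53983.
Loading dose to hit Cmax,ss on first dose: D_load = D_maint·R ≈ 2378 × 1.53983 ≈ 3661.72 mg.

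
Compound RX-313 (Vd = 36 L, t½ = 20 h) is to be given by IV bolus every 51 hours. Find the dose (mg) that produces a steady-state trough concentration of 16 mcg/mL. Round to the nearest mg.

2797 mg

τ/t½ = 51/20 ≈ 2.55, so f = (1/2)^(51/20) ≈ 0.170755.
Cmin,ss = (D/Vd)·f/(1−f), so D = Cmin,ss·Vd·(1−f)/f.
D = 16 × 36 × (1−f)/f ≈ 16 × 36 × 4.85634 ≈ 2797.25 mg.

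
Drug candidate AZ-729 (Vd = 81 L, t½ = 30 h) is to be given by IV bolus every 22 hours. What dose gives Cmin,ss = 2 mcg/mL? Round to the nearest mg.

τ/t½ = 22/30 ≈ 0.73333, so f = (1/2)^(22/30) ≈ 0.601513.
Cmin,ss = (D/Vd)·f/(1−f), so D = Cmin,ss·Vd·(1−f)/f.
D = 2 × 81 × (1−f)/f ≈ 2 × 81 × 0.66247 ≈ 107.32 mg.

107 mg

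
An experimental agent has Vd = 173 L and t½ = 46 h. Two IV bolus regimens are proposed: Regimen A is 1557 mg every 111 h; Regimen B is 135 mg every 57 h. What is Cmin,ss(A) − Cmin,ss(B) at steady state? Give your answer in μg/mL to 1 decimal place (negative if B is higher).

Regimen A: f = (1/2)^(111/46) ≈ 0.1878; Cmin,ss = (1557/173)·f/(1−f) ≈ 2.081 μg/mL.
Regimen B: f = (1/2)^(57/46) ≈ 0.4236; Cmin,ss = (135/173)·f/(1−f) ≈ 0.573 μg/mL.
Difference ≈ 2.081 − 0.573 ≈ 1.508 μg/mL.

1.5 μg/mL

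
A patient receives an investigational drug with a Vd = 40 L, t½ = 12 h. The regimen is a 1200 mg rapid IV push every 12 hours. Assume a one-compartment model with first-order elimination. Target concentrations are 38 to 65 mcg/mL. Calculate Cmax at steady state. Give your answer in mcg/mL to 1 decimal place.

60.0 mcg/mL

The dosing interval is 1 half-life, so f = 2^(−1) = 0.5.
Accumulation ratio R = 1/(1 − f) = 1/0.5 = 2/1.
Single-dose peak C₀ = D/Vd = 1200/40 = 30 mcg/mL.
Steady-state peak Cmax,ss = C₀·R = 30 × 2/1 ≈ 60.000 mcg/mL.
Peak 60.0 mcg/mL vs MTC 65 mcg/mL: below toxic threshold.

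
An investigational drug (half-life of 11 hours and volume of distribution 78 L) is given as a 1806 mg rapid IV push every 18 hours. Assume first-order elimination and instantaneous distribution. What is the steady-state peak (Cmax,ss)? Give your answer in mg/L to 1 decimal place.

k = ln2/t½ = ln2/11 ≈ 0.063013 h⁻¹; fraction remaining f = e^(−kτ) = e^(−0.063013×18) ≈ 0.3217.
Accumulation ratio R = 1/(1 − f) ≈ 1/0.6783 ≈ 1.4743.
Each bolus raises the concentration by D/Vd = 1806/78 ≈ 23.154 mg/L.
Steady-state peak Cmax,ss = C₀·R ≈ 23.154 × 1.4743 ≈ 34.136 mg/L.

34.1 mg/L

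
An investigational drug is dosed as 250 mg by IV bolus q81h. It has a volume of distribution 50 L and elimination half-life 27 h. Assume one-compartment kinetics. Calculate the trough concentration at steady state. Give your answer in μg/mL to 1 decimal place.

τ = 81 h = 3 half-lives, so f = (1/2)^3 = 0.125.
Accumulation ratio R = 1/(1 − f) = 1/0.875 = 8/7.
Single-dose peak C₀ = D/Vd = 250/50 = 5 μg/mL.
Steady-state peak Cmax,ss = C₀·R = 5 × 8/7 ≈ 5.714 μg/mL.
Steady-state trough Cmin,ss = Cmax,ss·f ≈ 5.714 × 0.125 ≈ 0.714 μg/mL.

0.7 μg/mL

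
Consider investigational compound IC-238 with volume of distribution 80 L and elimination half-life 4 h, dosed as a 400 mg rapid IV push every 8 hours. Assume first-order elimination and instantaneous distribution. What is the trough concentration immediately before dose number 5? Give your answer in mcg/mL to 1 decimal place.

1.7 mcg/mL

f = (1/2)^(τ/t½) = (1/2)^(8/4) ≈ 0.2500.
C₀ = D/Vd = 400/80 ≈ 5.000 mcg/mL.
Before the 5th dose, 4 doses have been given. Superposition: Cmin = C₀·(f + f² + … + f^4).
≈ 5.000 × (0.2500 + 0.0625 + 0.0156 + 0.0039) ≈ 5.000 × 0.3320 ≈ 1.660 mcg/mL.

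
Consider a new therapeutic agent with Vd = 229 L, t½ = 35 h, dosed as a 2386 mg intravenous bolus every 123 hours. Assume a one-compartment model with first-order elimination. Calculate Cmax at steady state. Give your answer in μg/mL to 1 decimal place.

11.4 μg/mL

Over one 123-h interval, 123/35 ≈ 3.5143 half-lives elapse, leaving f ≈ 0.0875 of each dose.
At steady state, accumulation factor R = 1/(1 − e^(−kτ)) ≈ 1.0959.
Single-dose peak C₀ = D/Vd = 2386/229 ≈ 10.419 μg/mL.
Cmax,ss = C₀/(1 − f) ≈ 10.419/0.9125 ≈ 11.418 μg/mL.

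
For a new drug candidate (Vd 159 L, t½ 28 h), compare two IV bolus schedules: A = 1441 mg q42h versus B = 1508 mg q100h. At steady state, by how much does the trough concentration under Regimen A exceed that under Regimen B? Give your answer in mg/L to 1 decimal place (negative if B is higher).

4.1 mg/L

Regimen A: f = (1/2)^(42/28) ≈ 0.3536; Cmin,ss = (1441/159)·f/(1−f) ≈ 4.958 mg/L.
Regimen B: f = (1/2)^(100/28) ≈ 0.0841; Cmin,ss = (1508/159)·f/(1−f) ≈ 0.871 mg/L.
Difference ≈ 4.958 − 0.871 ≈ 4.087 mg/L.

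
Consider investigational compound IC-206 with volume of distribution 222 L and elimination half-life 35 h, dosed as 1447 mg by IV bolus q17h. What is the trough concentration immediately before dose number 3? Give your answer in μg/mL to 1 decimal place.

8.0 μg/mL

f = (1/2)^(τ/t½) = (1/2)^(17/35) ≈ 0.7141.
C₀ = D/Vd = 1447/222 ≈ 6.518 μg/mL.
Before the 3rd dose, 2 doses have been given. Superposition: Cmin = C₀·(f + f²).
≈ 6.518 × (0.7141 + 0.5099) ≈ 6.518 × 1.2240 ≈ 7.978 μg/mL.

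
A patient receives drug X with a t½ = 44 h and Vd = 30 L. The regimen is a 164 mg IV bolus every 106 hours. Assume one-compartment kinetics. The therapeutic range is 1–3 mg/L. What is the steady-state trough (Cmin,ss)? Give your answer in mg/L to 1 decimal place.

1.3 mg/L

Over one 106-h interval, 106/44 ≈ 2.4091 half-lives elapse, leaving f ≈ 0.1883 of each dose.
Each bolus raises the concentration by D/Vd = 164/30 ≈ 5.467 mg/L.
Steady-state trough Cmin,ss = C₀·f/(1−f) ≈ 5.467 × 0.1883/0.8117 ≈ 1.268 mg/L.
Trough 1.3 mg/L vs MEC 1 mg/L: adequate.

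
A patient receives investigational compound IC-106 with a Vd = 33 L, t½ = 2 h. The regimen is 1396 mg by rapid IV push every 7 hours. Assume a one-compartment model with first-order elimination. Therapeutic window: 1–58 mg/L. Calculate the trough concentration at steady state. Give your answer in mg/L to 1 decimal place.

Over one 7-h interval, 7/2 ≈ 3.5 half-lives elapse, leaving f ≈ 0.0884 of each dose.
Single-dose peak C₀ = D/Vd = 1396/33 ≈ 42.303 mg/L.
Steady-state trough Cmin,ss = C₀·f/(1−f) ≈ 42.303 × 0.0884/0.9116 ≈ 4.102 mg/L.
Trough 4.1 mg/L vs MEC 1 mg/L: adequate.

4.1 mg/L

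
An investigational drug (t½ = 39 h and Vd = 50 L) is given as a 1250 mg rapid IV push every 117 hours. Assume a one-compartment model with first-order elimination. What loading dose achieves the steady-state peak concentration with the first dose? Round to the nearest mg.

f = (1/2)^(117/39) ≈ 0.125000; accumulation ratio R = 1/(1−f) ≈ 1.14286.
Loading dose to hit Cmax,ss on first dose: D_load = D_maint·R ≈ 1250 × 1.14286 ≈ 1428.58 mg.

1429 mg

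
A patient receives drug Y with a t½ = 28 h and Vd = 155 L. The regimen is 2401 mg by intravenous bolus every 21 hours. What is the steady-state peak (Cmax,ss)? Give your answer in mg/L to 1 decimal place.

38.2 mg/L

Over one 21-h interval, 21/28 ≈ 0.75 half-lives elapse, leaving f ≈ 0.5946 of each dose.
At steady state, accumulation factor R = 1/(1 − e^(−kτ)) ≈ 2.4667.
Each bolus raises the concentration by D/Vd = 2401/155 ≈ 15.490 mg/L.
Steady-state peak Cmax,ss = C₀·R ≈ 15.490 × 2.4667 ≈ 38.209 mg/L.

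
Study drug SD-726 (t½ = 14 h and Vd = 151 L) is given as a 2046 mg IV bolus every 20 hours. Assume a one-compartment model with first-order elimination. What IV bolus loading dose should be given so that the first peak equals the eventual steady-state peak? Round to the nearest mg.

3255 mg

f = (1/2)^(20/14) ≈ 0.371499; accumulation ratio R = 1/(1−f) ≈ 1.59109.
Loading dose to hit Cmax,ss on first dose: D_load = D_maint·R ≈ 2046 × 1.59109 ≈ 3255.37 mg.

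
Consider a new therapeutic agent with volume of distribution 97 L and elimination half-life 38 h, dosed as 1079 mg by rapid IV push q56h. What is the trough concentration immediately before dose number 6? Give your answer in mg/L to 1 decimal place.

f = (1/2)^(τ/t½) = (1/2)^(56/38) ≈ 0.3601.
C₀ = D/Vd = 1079/97 ≈ 11.124 mg/L.
Before the 6th dose, 5 doses have been given. Superposition: Cmin = C₀·(f + f² + … + f^5).
≈ 11.124 × (0.3601 + 0.1297 + 0.0467 + 0.0168 + 0.0061) ≈ 11.124 × 0.5594 ≈ 6.223 mg/L.

6.2 mg/L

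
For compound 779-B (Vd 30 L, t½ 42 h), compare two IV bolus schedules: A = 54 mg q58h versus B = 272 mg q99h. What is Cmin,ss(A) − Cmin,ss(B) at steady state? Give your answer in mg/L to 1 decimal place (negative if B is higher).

-1.1 mg/L

Regimen A: f = (1/2)^(58/42) ≈ 0.3840; Cmin,ss = (54/30)·f/(1−f) ≈ 1.122 mg/L.
Regimen B: f = (1/2)^(99/42) ≈ 0.1952; Cmin,ss = (272/30)·f/(1−f) ≈ 2.199 mg/L.
Difference ≈ 1.122 − 2.199 ≈ -1.077 mg/L.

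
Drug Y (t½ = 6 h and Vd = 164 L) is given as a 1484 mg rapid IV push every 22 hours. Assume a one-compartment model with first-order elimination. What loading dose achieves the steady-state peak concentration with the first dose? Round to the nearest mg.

f = (1/2)^(22/6) ≈ 0.078745; accumulation ratio R = 1/(1−f) ≈ 1.08548.
Loading dose to hit Cmax,ss on first dose: D_load = D_maint·R ≈ 1484 × 1.08548 ≈ 1610.85 mg.

1611 mg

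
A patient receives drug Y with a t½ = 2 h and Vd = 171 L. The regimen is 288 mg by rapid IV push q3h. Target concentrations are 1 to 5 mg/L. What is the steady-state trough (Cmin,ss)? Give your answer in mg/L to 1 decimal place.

k = ln2/t½ = ln2/2 ≈ 0.346574 h⁻¹; fraction remaining f = e^(−kτ) = e^(−0.346574×3) ≈ 0.3536.
Single-dose peak C₀ = D/Vd = 288/171 ≈ 1.684 mg/L.
Steady-state trough Cmin,ss = C₀·f/(1−f) ≈ 1.684 × 0.3536/0.6464 ≈ 0.921 mg/L.
Trough 0.9 mg/L vs MEC 1 mg/L: subtherapeutic.

0.9 mg/L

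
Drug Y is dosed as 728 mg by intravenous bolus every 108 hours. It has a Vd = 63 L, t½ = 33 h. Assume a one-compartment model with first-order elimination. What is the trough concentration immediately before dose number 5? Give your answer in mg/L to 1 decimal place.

1.3 mg/L

f = (1/2)^(τ/t½) = (1/2)^(108/33) ≈ 0.1035.
C₀ = D/Vd = 728/63 ≈ 11.556 mg/L.
Before the 5th dose, 4 doses have been given. Superposition: Cmin = C₀·(f + f² + … + f^4).
≈ 11.556 × (0.1035 + 0.0107 + 0.0011 + 0.0001) ≈ 11.556 × 0.1154 ≈ 1.334 mg/L.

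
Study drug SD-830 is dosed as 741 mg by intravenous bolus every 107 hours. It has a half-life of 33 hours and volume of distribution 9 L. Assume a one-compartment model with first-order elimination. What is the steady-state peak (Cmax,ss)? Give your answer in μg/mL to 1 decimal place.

τ/t½ = 107/33 ≈ 3.2424, so fraction remaining f = (1/2)^(107/33) ≈ 0.1057.
At steady state, accumulation factor R = 1/(1 − e^(−kτ)) ≈ 1.1182.
Each bolus raises the concentration by D/Vd = 741/9 ≈ 82.333 μg/mL.
Steady-state peak Cmax,ss = C₀·R ≈ 82.333 × 1.1182 ≈ 92.065 μg/mL.

92.1 μg/mL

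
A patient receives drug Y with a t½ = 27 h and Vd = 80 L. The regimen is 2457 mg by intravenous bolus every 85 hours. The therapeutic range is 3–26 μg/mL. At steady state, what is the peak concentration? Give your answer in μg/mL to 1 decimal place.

34.6 μg/mL

Over one 85-h interval, 85/27 ≈ 3.1481 half-lives elapse, leaving f ≈ 0.1128 of each dose.
At steady state, accumulation factor R = 1/(1 − e^(−kτ)) ≈ 1.1271.
Single-dose peak C₀ = D/Vd = 2457/80 ≈ 30.712 μg/mL.
Steady-state peak Cmax,ss = C₀·R ≈ 30.712 × 1.1271 ≈ 34.615 μg/mL.
Peak 34.6 μg/mL vs MTC 26 μg/mL: exceeds toxic threshold.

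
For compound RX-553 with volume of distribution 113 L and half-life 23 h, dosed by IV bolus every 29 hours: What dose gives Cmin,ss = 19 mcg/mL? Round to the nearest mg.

τ/t½ = 29/23 ≈ 1.2609, so f = (1/2)^(29/23) ≈ 0.417292.
Cmin,ss = (D/Vd)·f/(1−f), so D = Cmin,ss·Vd·(1−f)/f.
D = 19 × 113 × (1−f)/f ≈ 19 × 113 × 1.39640 ≈ 2998.07 mg.

2998 mg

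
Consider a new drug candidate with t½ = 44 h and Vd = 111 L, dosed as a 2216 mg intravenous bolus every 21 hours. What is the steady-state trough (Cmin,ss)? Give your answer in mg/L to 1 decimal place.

50.9 mg/L

Over one 21-h interval, 21/44 ≈ 0.47727 half-lives elapse, leaving f ≈ 0.7183 of each dose.
Single-dose peak C₀ = D/Vd = 2216/111 ≈ 19.964 mg/L.
Steady-state trough Cmin,ss = C₀·f/(1−f) ≈ 19.964 × 0.7183/0.2817 ≈ 50.906 mg/L.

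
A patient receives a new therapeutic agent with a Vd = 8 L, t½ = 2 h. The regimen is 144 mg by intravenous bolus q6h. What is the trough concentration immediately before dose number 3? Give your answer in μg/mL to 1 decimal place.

f = (1/2)^(τ/t½) = (1/2)^(6/2) ≈ 0.1250.
C₀ = D/Vd = 144/8 ≈ 18.000 μg/mL.
Before the 3rd dose, 2 doses have been given. Superposition: Cmin = C₀·(f + f²).
≈ 18.000 × (0.1250 + 0.0156) ≈ 18.000 × 0.1406 ≈ 2.531 μg/mL.

2.5 μg/mL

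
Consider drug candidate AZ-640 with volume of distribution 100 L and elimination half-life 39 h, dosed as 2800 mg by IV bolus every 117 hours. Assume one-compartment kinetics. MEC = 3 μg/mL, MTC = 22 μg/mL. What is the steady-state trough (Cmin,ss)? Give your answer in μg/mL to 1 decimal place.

The dosing interval is 3 half-lives, so f = 2^(−3) = 0.125.
Accumulation ratio R = 1/(1 − f) = 1/0.875 = 8/7.
Single-dose peak C₀ = D/Vd = 2800/100 = 28 μg/mL.
Steady-state peak Cmax,ss = C₀·R = 28 × 8/7 ≈ 32.000 μg/mL.
Steady-state trough Cmin,ss = Cmax,ss·f ≈ 32.000 × 0.125 ≈ 4.000 μg/mL.
Trough 4.0 μg/mL vs MEC 3 μg/mL: adequate.

4.0 μg/mL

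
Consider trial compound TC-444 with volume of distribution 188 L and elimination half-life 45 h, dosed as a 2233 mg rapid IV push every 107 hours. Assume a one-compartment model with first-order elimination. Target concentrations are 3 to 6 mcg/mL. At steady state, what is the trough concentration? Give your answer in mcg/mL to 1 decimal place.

2.8 mcg/mL

k = ln2/t½ = ln2/45 ≈ 0.015403 h⁻¹; fraction remaining f = e^(−kτ) = e^(−0.015403×107) ≈ 0.1924.
Each bolus raises the concentration by D/Vd = 2233/188 ≈ 11.878 mcg/mL.
Steady-state trough Cmin,ss = C₀·f/(1−f) ≈ 11.878 × 0.1924/0.8076 ≈ 2.830 mcg/mL.
Trough 2.8 mcg/mL vs MEC 3 mcg/mL: subtherapeutic.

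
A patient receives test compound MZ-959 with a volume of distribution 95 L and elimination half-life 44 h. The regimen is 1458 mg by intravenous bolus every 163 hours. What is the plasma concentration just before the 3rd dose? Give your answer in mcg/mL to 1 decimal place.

1.3 mcg/mL

f = (1/2)^(τ/t½) = (1/2)^(163/44) ≈ 0.0767.
C₀ = D/Vd = 1458/95 ≈ 15.347 mcg/mL.
Before the 3rd dose, 2 doses have been given. Superposition: Cmin = C₀·(f + f²).
≈ 15.347 × (0.0767 + 0.0059) ≈ 15.347 × 0.0826 ≈ 1.268 mcg/mL.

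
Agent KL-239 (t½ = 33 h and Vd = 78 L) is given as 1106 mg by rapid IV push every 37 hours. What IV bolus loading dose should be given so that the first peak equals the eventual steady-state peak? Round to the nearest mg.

f = (1/2)^(37/33) ≈ 0.459707; accumulation ratio R = 1/(1−f) ≈ 1.85085.
Loading dose to hit Cmax,ss on first dose: D_load = D_maint·R ≈ 1106 × 1.85085 ≈ 2047.04 mg.

2047 mg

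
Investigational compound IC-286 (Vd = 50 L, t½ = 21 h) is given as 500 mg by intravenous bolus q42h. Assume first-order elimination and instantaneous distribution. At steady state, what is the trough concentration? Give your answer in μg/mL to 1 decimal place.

The dosing interval is 2 half-lives, so f = 2^(−2) = 0.25.
Accumulation ratio R = 1/(1 − f) = 1/0.75 = 4/3.
Single-dose peak C₀ = D/Vd = 500/50 = 10 μg/mL.
Steady-state peak Cmax,ss = C₀·R = 10 × 4/3 ≈ 13.333 μg/mL.
Steady-state trough Cmin,ss = Cmax,ss·f ≈ 13.333 × 0.25 ≈ 3.333 μg/mL.

3.3 μg/mL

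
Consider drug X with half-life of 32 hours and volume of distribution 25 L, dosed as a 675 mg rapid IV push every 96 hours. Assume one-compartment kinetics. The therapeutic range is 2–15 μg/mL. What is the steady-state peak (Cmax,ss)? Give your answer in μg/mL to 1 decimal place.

30.9 μg/mL

τ = 96 h = 3 half-lives, so f = (1/2)^3 = 0.125.
Accumulation ratio R = 1/(1 − f) = 1/0.875 = 8/7.
Single-dose peak C₀ = D/Vd = 675/25 = 27 μg/mL.
Steady-state peak Cmax,ss = C₀·R = 27 × 8/7 ≈ 30.857 μg/mL.
Peak 30.9 μg/mL vs MTC 15 μg/mL: exceeds toxic threshold.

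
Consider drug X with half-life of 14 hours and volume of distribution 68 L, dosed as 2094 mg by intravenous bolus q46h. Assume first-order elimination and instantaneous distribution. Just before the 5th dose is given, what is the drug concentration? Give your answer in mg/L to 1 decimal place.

f = (1/2)^(τ/t½) = (1/2)^(46/14) ≈ 0.1025.
C₀ = D/Vd = 2094/68 ≈ 30.794 mg/L.
Before the 5th dose, 4 doses have been given. Superposition: Cmin = C₀·(f + f² + … + f^4).
≈ 30.794 × (0.1025 + 0.0105 + 0.0011 + 0.0001) ≈ 30.794 × 0.1142 ≈ 3.517 mg/L.

3.5 mg/L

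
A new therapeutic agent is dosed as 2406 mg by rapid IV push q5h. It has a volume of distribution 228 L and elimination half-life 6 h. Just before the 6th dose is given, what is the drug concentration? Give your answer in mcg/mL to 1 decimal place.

12.7 mcg/mL

f = (1/2)^(τ/t½) = (1/2)^(5/6) ≈ 0.5612.
C₀ = D/Vd = 2406/228 ≈ 10.553 mcg/mL.
Before the 6th dose, 5 doses have been given. Superposition: Cmin = C₀·(f + f² + … + f^5).
≈ 10.553 × (0.5612 + 0.3149 + 0.1767 + 0.0992 + 0.0557) ≈ 10.553 × 1.2077 ≈ 12.745 mcg/mL.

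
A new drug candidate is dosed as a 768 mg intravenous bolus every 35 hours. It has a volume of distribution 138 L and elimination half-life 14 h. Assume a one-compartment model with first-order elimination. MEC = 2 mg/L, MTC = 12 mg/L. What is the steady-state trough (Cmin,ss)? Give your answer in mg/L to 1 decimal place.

1.2 mg/L

Over one 35-h interval, 35/14 ≈ 2.5 half-lives elapse, leaving f ≈ 0.1768 of each dose.
Each bolus raises the concentration by D/Vd = 768/138 ≈ 5.565 mg/L.
Steady-state trough Cmin,ss = C₀·f/(1−f) ≈ 5.565 × 0.1768/0.8232 ≈ 1.195 mg/L.
Trough 1.2 mg/L vs MEC 2 mg/L: subtherapeutic.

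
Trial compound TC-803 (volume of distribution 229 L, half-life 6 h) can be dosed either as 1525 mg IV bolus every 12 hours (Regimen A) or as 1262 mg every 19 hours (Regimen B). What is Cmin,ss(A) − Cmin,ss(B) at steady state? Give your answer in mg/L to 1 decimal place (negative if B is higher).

1.5 mg/L

Regimen A: f = (1/2)^(12/6) ≈ 0.2500; Cmin,ss = (1525/229)·f/(1−f) ≈ 2.220 mg/L.
Regimen B: f = (1/2)^(19/6) ≈ 0.1114; Cmin,ss = (1262/229)·f/(1−f) ≈ 0.691 mg/L.
Difference ≈ 2.220 − 0.691 ≈ 1.529 mg/L.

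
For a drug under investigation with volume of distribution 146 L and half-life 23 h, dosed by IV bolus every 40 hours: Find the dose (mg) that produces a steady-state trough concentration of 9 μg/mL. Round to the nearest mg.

3073 mg

τ/t½ = 40/23 ≈ 1.7391, so f = (1/2)^(40/23) ≈ 0.299550.
Cmin,ss = (D/Vd)·f/(1−f), so D = Cmin,ss·Vd·(1−f)/f.
D = 9 × 146 × (1−f)/f ≈ 9 × 146 × 2.33834 ≈ 3072.58 mg.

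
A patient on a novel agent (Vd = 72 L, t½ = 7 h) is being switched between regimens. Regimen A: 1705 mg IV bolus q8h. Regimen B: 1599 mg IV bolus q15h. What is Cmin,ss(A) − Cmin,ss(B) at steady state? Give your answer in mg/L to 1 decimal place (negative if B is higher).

Regimen A: f = (1/2)^(8/7) ≈ 0.4529; Cmin,ss = (1705/72)·f/(1−f) ≈ 19.603 mg/L.
Regimen B: f = (1/2)^(15/7) ≈ 0.2264; Cmin,ss = (1599/72)·f/(1−f) ≈ 6.499 mg/L.
Difference ≈ 19.603 − 6.499 ≈ 13.104 mg/L.

13.1 mg/L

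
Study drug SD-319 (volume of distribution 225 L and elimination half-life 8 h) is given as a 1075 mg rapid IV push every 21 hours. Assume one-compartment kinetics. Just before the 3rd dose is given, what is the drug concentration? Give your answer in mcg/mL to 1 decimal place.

f = (1/2)^(τ/t½) = (1/2)^(21/8) ≈ 0.1621.
C₀ = D/Vd = 1075/225 ≈ 4.778 mcg/mL.
Before the 3rd dose, 2 doses have been given. Superposition: Cmin = C₀·(f + f²).
≈ 4.778 × (0.1621 + 0.0263) ≈ 4.778 × 0.1884 ≈ 0.900 mcg/mL.

0.9 mcg/mL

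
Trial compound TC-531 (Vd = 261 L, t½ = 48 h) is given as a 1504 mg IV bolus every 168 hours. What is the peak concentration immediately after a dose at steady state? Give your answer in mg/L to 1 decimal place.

6.3 mg/L

Over one 168-h interval, 168/48 ≈ 3.5 half-lives elapse, leaving f ≈ 0.0884 of each dose.
Accumulation ratio R = 1/(1 − f) ≈ 1/0.9116 ≈ 1.0970.
Single-dose peak C₀ = D/Vd = 1504/261 ≈ 5.762 mg/L.
Steady-state peak Cmax,ss = C₀·R ≈ 5.762 × 1.0970 ≈ 6.321 mg/L.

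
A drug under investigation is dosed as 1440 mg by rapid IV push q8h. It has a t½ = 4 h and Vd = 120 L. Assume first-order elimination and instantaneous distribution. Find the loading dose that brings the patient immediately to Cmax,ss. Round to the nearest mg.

1920 mg

f = (1/2)^(8/4) ≈ 0.250000; accumulation ratio R = 1/(1−f) ≈ 1.33333.
Loading dose to hit Cmax,ss on first dose: D_load = D_maint·R ≈ 1440 × 1.33333 ≈ 1920.00 mg.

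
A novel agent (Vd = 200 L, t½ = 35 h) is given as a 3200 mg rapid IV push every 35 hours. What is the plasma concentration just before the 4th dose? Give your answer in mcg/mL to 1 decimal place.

f = (1/2)^(τ/t½) = (1/2)^(35/35) ≈ 0.5000.
C₀ = D/Vd = 3200/200 ≈ 16.000 mcg/mL.
Before the 4th dose, 3 doses have been given. Superposition: Cmin = C₀·(f + f² + … + f^3).
≈ 16.000 × (0.5000 + 0.2500 + 0.1250) ≈ 16.000 × 0.8750 ≈ 14.000 mcg/mL.

14.0 mcg/mL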